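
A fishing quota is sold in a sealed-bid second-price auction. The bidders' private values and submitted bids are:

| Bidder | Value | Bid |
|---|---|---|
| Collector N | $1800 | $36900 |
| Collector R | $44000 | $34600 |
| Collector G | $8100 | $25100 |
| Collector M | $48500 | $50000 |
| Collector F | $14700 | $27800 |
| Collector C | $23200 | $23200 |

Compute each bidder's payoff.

Sorted high to low: Collector M $50000, then Collector N $36900, then Collector R $34600, then Collector F $27800, then Collector G $25100, then Collector C $23200.
Collector M has the top bid and wins; the price is the second-highest bid, $36900.
Collector M's payoff = $48500 − $36900 = $11600. All other bidders lose, so their payoff is 0.

Collector N $0, Collector R $0, Collector G $0, Collector M $11600, Collector F $0, Collector C $0.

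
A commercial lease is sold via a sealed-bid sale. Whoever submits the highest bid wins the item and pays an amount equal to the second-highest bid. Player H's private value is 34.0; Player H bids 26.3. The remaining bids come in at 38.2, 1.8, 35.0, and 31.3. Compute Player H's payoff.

Highest competing bid: 38.2.
Player H's bid 26.3 is not the highest, so Player H loses, pays nothing, and earns zero payoff.

Payoff = 0.0.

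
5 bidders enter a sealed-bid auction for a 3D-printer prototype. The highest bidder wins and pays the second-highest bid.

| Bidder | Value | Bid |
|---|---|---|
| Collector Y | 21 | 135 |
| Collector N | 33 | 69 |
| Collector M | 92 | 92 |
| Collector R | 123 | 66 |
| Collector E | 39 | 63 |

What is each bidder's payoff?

Sorted high to low: Collector Y 135; Collector M 92; Collector N 69; Collector R 66; Collector E 63.
Collector Y has the top bid and wins; the price is the second-highest bid, 92.
Collector Y's payoff = 21 − 92 = -71. All other bidders lose, so their payoff is 0.

Collector Y -71, Collector N 0, Collector M 0, Collector R 0, Collector E 0.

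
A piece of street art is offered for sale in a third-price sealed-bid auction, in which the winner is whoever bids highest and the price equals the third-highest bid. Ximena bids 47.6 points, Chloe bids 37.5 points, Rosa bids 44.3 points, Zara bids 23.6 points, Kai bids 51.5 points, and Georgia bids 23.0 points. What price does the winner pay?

Ordered from highest: Kai 51.5 points, then Ximena 47.6 points, then Rosa 44.3 points, then Chloe 37.5 points, then Zara 23.6 points, then Georgia 23.0 points.
Kai is the highest bidder, so Kai wins.
Under the third-price rule, the price is the third-highest bid: 44.3 points.

Price paid: 44.3 points.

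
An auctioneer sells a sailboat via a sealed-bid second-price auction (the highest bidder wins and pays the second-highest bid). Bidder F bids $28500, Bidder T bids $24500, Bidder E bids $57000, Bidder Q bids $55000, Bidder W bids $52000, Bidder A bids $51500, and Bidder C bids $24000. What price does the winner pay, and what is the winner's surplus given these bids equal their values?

Price $55000; surplus $2000.

Sorted high to low: Bidder E $57000, then Bidder Q $55000, then Bidder W $52000, then Bidder A $51500, then Bidder F $28500, then Bidder T $24500, then Bidder C $24000.
Bidder E is the highest bidder, so Bidder E wins.
Under the second-price rule, the price is the second-highest bid: $55000.
Surplus = $57000 − $55000 = $2000.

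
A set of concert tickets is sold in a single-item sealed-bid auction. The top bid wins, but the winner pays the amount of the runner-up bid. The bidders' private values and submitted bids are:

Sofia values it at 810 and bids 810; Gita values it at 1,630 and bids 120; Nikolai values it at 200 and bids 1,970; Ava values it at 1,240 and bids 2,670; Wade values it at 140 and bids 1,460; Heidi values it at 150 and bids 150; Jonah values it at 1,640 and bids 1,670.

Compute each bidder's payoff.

Sofia 0, Gita 0, Nikolai 0, Ava -730, Wade 0, Heidi 0, Jonah 0.

Bids in descending order: Ava 2,670, then Nikolai 1,970, then Jonah 1,670, then Wade 1,460, then Sofia 810, then Heidi 150, then Gita 120.
Ava has the top bid and wins; the price is the second-highest bid, 1,970.
Ava's payoff = 1,240 − 1,970 = -730. All other bidders lose, so their payoff is 0.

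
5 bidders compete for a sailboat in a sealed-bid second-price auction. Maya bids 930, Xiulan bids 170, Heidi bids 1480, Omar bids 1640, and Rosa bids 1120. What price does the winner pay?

Bids in descending order: Omar 1640, then Heidi 1480, then Rosa 1120, then Maya 930, then Xiulan 170.
Omar has the highest bid, so Omar wins.
The second-highest bid is 1480, so that is what Omar pays.

Price paid: 1480.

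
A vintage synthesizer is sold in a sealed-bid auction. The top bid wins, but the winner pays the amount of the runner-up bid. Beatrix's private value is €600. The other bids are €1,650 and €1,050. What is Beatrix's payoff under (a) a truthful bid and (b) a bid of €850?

The highest competing bid is €1,650.
Bidding truthfully at €600: the top bid is €1,650 (a rival), so Beatrix loses. Payoff = €0.
Bidding €850: the top bid is €1,650 (a rival), so Beatrix loses. Payoff = €0.
The bid only affects whether you win, not the price — here both bids land on the same side of the top rival bid, so the deviation is payoff-neutral.

Truthful: €0; alternative: €0.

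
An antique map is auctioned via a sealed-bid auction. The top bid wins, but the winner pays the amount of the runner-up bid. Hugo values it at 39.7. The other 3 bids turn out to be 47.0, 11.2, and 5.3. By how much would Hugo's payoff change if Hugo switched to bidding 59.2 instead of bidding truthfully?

The highest competing bid is 47.0.
Bidding truthfully at 39.7: the top bid is 47.0 (a rival), so Hugo loses. Payoff = 0.0.
Bidding 59.2: Hugo has the top bid, wins, and pays the second-highest bid 47.0. Payoff = 39.7 − 47.0 = -7.3.
Change = -7.3 − 0.0 = -7.3.

Change in payoff: -7.3.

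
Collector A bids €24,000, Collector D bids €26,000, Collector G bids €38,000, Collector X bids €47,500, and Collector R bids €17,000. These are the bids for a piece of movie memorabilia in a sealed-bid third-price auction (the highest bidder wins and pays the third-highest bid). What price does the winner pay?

Ranking the bids: Collector X €47,500 > Collector G €38,000 > Collector D €26,000 > Collector A €24,000 > Collector R €17,000.
Collector X is the highest bidder, so Collector X wins.
Under the third-price rule, the price is the third-highest bid: €26,000.

€26,000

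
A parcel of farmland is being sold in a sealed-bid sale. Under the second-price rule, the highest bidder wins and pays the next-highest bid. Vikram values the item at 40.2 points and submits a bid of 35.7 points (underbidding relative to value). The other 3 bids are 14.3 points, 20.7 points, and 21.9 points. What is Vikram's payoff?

18.3 points

Highest competing bid: 21.9 points.
Vikram's bid 35.7 points is the highest overall, so Vikram wins and pays the second-highest bid, 21.9 points.
Payoff = value − price = 40.2 points − 21.9 points = 18.3 points.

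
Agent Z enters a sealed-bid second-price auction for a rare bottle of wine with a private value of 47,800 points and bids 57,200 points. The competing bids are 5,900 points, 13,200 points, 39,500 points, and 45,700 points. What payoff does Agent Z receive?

Highest competing bid: 45,700 points.
Agent Z's bid 57,200 points is the highest overall, so Agent Z wins and pays the second-highest bid, 45,700 points.
Payoff = value − price = 47,800 points − 45,700 points = 2,100 points.

2,100 points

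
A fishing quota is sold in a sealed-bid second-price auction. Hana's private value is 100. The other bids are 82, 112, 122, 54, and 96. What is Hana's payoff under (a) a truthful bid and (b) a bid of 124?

(a) 0  (b) -22

The highest competing bid is 122.
Bidding truthfully at 100: the top bid is 122 (a rival), so Hana loses. Payoff = 0.
Bidding 124: Hana has the top bid, wins, and pays the second-highest bid 122. Payoff = 100 − 122 = -22.
Deviating from a truthful bid can only lose payoff in a second-price auction — never gain.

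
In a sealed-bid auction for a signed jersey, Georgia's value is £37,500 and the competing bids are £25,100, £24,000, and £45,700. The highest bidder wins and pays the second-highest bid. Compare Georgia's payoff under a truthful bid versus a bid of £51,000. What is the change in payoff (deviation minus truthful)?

Payoff change: -£8,200.

The highest competing bid is £45,700.
Bidding truthfully at £37,500: the top bid is £45,700 (a rival), so Georgia loses. Payoff = £0.
Bidding £51,000: Georgia has the top bid, wins, and pays the second-highest bid £45,700. Payoff = £37,500 − £45,700 = -£8,200.
Change = -£8,200 − £0 = -£8,200.
Deviating from a truthful bid can only lose payoff in a second-price auction — never gain.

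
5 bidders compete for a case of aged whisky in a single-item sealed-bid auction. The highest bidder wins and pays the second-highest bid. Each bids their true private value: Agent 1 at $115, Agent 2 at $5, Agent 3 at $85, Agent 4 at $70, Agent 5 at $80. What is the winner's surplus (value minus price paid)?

$30

Sorted high to low: Agent 1 $115, then Agent 3 $85, then Agent 5 $80, then Agent 4 $70, then Agent 2 $5.
Agent 1 wins with the top bid and pays the second-highest, $85.
Surplus = $115 − $85 = $30.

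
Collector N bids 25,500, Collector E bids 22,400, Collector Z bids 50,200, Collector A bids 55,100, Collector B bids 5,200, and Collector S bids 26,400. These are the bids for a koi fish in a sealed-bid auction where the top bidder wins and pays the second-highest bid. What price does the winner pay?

Ordered from highest: Collector A 55,100; Collector Z 50,200; Collector S 26,400; Collector N 25,500; Collector E 22,400; Collector B 5,200.
Collector A is the highest bidder, so Collector A wins.
Under the second-price rule, the price is the second-highest bid: 50,200.

The winner pays 50,200.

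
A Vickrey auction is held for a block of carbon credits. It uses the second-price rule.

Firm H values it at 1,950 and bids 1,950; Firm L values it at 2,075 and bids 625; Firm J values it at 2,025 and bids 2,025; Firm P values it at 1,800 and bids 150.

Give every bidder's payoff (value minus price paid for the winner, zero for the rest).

Ordered from highest: Firm J 2,025; Firm H 1,950; Firm L 625; Firm P 150.
Firm J has the top bid and wins; the price is the second-highest bid, 1,950.
Firm J's payoff = 2,025 − 1,950 = 75. All other bidders lose, so their payoff is 0.

Payoffs: Firm H 0, Firm L 0, Firm J 75, Firm P 0.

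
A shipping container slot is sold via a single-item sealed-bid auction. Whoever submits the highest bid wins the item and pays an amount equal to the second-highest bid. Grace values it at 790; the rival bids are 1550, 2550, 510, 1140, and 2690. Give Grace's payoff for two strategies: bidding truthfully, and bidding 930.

The highest competing bid is 2690.
Bidding truthfully at 790: the top bid is 2690 (a rival), so Grace loses. Payoff = 0.
Bidding 930: the top bid is 2690 (a rival), so Grace loses. Payoff = 0.
The bid only affects whether you win, not the price — here both bids land on the same side of the top rival bid, so the deviation is payoff-neutral.

Truthful: 0; alternative: 0.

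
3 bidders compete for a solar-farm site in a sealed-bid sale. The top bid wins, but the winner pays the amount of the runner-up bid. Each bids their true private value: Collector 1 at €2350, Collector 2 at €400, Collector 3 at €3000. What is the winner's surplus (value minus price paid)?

Ordered from highest: Collector 3 €3000 > Collector 1 €2350 > Collector 2 €400.
Collector 3 wins with the top bid and pays the second-highest, €2350.
Surplus = €3000 − €2350 = €650.

€650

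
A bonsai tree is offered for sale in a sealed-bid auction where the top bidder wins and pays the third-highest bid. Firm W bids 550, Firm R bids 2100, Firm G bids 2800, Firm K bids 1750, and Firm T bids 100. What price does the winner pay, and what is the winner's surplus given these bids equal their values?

Bids in descending order: Firm G 2800, then Firm R 2100, then Firm K 1750, then Firm W 550, then Firm T 100.
Firm G is the highest bidder, so Firm G wins.
Under the third-price rule, the price is the third-highest bid: 1750.
Surplus = 2800 − 1750 = 1050.

Price 1750; surplus 1050.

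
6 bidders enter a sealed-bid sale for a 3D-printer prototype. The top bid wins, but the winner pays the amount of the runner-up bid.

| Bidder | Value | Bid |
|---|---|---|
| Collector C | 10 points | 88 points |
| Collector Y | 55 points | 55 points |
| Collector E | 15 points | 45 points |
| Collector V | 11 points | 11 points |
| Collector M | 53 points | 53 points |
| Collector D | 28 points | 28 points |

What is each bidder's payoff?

Collector C -45 points, Collector Y 0 points, Collector E 0 points, Collector V 0 points, Collector M 0 points, Collector D 0 points.

Ordered from highest: Collector C 88 points, then Collector Y 55 points, then Collector M 53 points, then Collector E 45 points, then Collector D 28 points, then Collector V 11 points.
Collector C has the top bid and wins; the price is the second-highest bid, 55 points.
Collector C's payoff = 10 points − 55 points = -45 points. All other bidders lose, so their payoff is 0.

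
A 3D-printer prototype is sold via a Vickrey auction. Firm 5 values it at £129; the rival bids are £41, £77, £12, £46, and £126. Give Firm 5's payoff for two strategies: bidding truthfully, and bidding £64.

The highest competing bid is £126.
Bidding truthfully at £129: Firm 5 has the top bid, wins, and pays the second-highest bid £126. Payoff = £129 − £126 = £3.
Bidding £64: the top bid is £126 (a rival), so Firm 5 loses. Payoff = £0.

Truthful: £3; alternative: £0.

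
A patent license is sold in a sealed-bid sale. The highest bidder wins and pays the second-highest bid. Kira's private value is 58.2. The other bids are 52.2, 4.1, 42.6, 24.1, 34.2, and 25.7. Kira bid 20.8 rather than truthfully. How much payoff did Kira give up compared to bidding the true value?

The highest competing bid is 52.2.
Bidding truthfully at 58.2: Kira has the top bid, wins, and pays the second-highest bid 52.2. Payoff = 58.2 − 52.2 = 6.0.
Bidding 20.8: the top bid is 52.2 (a rival), so Kira loses. Payoff = 0.0.
Regret = truthful payoff − actual payoff = 6.0 − 0.0 = 6.0.
Deviating from a truthful bid can only lose payoff in a second-price auction — never gain.

Payoff forgone: 6.0.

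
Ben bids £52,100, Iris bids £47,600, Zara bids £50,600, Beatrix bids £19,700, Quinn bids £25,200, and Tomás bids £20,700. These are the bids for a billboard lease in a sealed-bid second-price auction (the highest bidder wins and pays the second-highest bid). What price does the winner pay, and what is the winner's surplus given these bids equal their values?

Ordered from highest: Ben £52,100; Zara £50,600; Iris £47,600; Quinn £25,200; Tomás £20,700; Beatrix £19,700.
Ben is the highest bidder, so Ben wins.
Under the second-price rule, the price is the second-highest bid: £50,600.
Surplus = £52,100 − £50,600 = £1,500.

The winner pays £50,600 for a surplus of £1,500.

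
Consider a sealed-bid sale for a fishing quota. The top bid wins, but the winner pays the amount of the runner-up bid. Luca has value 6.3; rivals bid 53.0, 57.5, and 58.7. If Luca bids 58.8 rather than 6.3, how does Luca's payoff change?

The highest competing bid is 58.7.
Bidding truthfully at 6.3: the top bid is 58.7 (a rival), so Luca loses. Payoff = 0.0.
Bidding 58.8: Luca has the top bid, wins, and pays the second-highest bid 58.7. Payoff = 6.3 − 58.7 = -52.4.
Change = -52.4 − 0.0 = -52.4.

-52.4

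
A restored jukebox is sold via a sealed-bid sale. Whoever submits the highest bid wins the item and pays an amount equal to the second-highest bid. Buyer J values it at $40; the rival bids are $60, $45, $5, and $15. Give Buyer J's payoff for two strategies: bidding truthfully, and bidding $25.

(a) $0  (b) $0

The highest competing bid is $60.
Bidding truthfully at $40: the top bid is $60 (a rival), so Buyer J loses. Payoff = $0.
Bidding $25: the top bid is $60 (a rival), so Buyer J loses. Payoff = $0.
The bid only affects whether you win, not the price — here both bids land on the same side of the top rival bid, so the deviation is payoff-neutral.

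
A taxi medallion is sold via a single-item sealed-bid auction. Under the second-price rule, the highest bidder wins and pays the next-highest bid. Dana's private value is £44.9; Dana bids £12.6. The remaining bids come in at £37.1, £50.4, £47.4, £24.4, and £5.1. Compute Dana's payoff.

Highest competing bid: £50.4.
Dana's bid £12.6 is not the highest, so Dana loses, pays nothing, and earns zero payoff.

£0.0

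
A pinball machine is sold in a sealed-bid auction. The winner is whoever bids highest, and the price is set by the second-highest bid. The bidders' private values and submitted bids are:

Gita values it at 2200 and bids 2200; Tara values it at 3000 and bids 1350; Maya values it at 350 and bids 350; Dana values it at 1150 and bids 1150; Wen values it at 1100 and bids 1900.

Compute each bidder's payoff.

Ordered from highest: Gita 2200 > Wen 1900 > Tara 1350 > Dana 1150 > Maya 350.
Gita has the top bid and wins; the price is the second-highest bid, 1900.
Gita's payoff = 2200 − 1900 = 300. All other bidders lose, so their payoff is 0.

Payoffs: Gita 300, Tara 0, Maya 0, Dana 0, Wen 0.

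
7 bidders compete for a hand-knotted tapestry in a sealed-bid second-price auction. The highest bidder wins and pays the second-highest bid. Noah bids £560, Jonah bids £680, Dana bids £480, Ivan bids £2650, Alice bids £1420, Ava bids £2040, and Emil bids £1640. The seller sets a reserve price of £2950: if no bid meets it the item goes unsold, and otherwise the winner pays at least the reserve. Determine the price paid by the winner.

Ordered from highest: Ivan £2650 > Ava £2040 > Emil £1640 > Alice £1420 > Jonah £680 > Noah £560 > Dana £480.
The top bid £2650 is below the reserve £2950, so the item goes unsold and nothing is paid.

unsold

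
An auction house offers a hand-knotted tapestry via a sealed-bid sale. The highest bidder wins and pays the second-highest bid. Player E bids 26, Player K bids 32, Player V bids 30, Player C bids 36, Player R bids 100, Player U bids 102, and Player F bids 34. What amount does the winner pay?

The winner pays 100.

Ranking the bids: Player U 102; Player R 100; Player C 36; Player F 34; Player K 32; Player V 30; Player E 26.
Player U has the highest bid, so Player U wins.
The second-highest bid is 100, so that is what Player U pays.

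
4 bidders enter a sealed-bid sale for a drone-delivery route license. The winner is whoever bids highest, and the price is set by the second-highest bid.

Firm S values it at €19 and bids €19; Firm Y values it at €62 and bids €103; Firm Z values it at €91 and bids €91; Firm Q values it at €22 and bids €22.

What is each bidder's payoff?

Firm S €0, Firm Y -€29, Firm Z €0, Firm Q €0.

Bids in descending order: Firm Y €103, then Firm Z €91, then Firm Q €22, then Firm S €19.
Firm Y has the top bid and wins; the price is the second-highest bid, €91.
Firm Y's payoff = €62 − €91 = -€29. All other bidders lose, so their payoff is 0.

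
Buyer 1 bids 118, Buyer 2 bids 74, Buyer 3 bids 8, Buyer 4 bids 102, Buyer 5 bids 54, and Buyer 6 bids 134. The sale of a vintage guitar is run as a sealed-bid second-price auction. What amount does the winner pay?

Bids in descending order: Buyer 6 134 > Buyer 1 118 > Buyer 4 102 > Buyer 2 74 > Buyer 5 54 > Buyer 3 8.
Buyer 6 has the highest bid, so Buyer 6 wins.
The second-highest bid is 118, so that is what Buyer 6 pays.

The winner pays 118.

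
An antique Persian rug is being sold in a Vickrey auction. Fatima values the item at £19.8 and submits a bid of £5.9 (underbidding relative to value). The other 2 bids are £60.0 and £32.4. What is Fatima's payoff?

Highest competing bid: £60.0.
Fatima's bid £5.9 is not the highest, so Fatima loses, pays nothing, and earns zero payoff.

£0.0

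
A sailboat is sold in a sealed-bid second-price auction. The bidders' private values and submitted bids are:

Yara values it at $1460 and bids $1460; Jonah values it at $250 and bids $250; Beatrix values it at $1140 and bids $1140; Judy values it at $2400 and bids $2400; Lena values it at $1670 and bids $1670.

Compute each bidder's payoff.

Yara $0, Jonah $0, Beatrix $0, Judy $730, Lena $0.

Sorted high to low: Judy $2400 > Lena $1670 > Yara $1460 > Beatrix $1140 > Jonah $250.
Judy has the top bid and wins; the price is the second-highest bid, $1670.
Judy's payoff = $2400 − $1670 = $730. All other bidders lose, so their payoff is 0.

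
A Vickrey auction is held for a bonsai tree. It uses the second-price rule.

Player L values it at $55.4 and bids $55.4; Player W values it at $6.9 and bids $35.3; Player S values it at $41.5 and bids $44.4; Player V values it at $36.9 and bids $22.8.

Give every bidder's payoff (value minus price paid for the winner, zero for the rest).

Sorted high to low: Player L $55.4 > Player S $44.4 > Player W $35.3 > Player V $22.8.
Player L has the top bid and wins; the price is the second-highest bid, $44.4.
Player L's payoff = $55.4 − $44.4 = $11.0. All other bidders lose, so their payoff is 0.

Player L $11.0, Player W $0.0, Player S $0.0, Player V $0.0.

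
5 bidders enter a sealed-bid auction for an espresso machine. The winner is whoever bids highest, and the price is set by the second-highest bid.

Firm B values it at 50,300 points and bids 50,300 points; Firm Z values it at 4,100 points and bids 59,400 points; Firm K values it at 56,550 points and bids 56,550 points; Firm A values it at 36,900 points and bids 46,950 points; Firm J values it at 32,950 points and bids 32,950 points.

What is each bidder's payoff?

Payoffs: Firm B 0 points, Firm Z -52,450 points, Firm K 0 points, Firm A 0 points, Firm J 0 points.

Bids in descending order: Firm Z 59,400 points > Firm K 56,550 points > Firm B 50,300 points > Firm A 46,950 points > Firm J 32,950 points.
Firm Z has the top bid and wins; the price is the second-highest bid, 56,550 points.
Firm Z's payoff = 4,100 points − 56,550 points = -52,450 points. All other bidders lose, so their payoff is 0.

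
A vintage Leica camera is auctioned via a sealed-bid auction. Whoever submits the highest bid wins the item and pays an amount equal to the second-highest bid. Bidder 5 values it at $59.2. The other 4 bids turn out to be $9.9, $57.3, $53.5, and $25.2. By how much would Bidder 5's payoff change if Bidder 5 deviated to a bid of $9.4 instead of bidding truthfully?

Change in payoff: -$1.9.

The highest competing bid is $57.3.
Bidding truthfully at $59.2: Bidder 5 has the top bid, wins, and pays the second-highest bid $57.3. Payoff = $59.2 − $57.3 = $1.9.
Bidding $9.4: the top bid is $57.3 (a rival), so Bidder 5 loses. Payoff = $0.0.
Change = $0.0 − $1.9 = -$1.9.
Deviating from a truthful bid can only lose payoff in a second-price auction — never gain.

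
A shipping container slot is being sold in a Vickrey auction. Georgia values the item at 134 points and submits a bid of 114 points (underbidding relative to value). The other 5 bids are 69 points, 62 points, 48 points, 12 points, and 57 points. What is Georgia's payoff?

Highest competing bid: 69 points.
Georgia's bid 114 points is the highest overall, so Georgia wins and pays the second-highest bid, 69 points.
Payoff = value − price = 134 points − 69 points = 65 points.

Payoff = 65 points.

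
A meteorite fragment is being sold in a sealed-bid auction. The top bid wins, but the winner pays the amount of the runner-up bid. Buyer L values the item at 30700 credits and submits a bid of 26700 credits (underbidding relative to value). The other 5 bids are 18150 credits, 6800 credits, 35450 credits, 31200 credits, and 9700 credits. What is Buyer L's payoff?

0 credits

Highest competing bid: 35450 credits.
Buyer L's bid 26700 credits is not the highest, so Buyer L loses, pays nothing, and earns zero payoff.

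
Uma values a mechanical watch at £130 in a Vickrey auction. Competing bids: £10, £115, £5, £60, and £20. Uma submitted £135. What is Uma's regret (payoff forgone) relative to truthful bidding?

Regret: £0.

The highest competing bid is £115.
Bidding truthfully at £130: Uma has the top bid, wins, and pays the second-highest bid £115. Payoff = £130 − £115 = £15.
Bidding £135: Uma has the top bid, wins, and pays the second-highest bid £115. Payoff = £130 − £115 = £15.
Regret = truthful payoff − actual payoff = £15 − £15 = £0.
The bid only affects whether you win, not the price — here both bids land on the same side of the top rival bid, so the deviation is payoff-neutral.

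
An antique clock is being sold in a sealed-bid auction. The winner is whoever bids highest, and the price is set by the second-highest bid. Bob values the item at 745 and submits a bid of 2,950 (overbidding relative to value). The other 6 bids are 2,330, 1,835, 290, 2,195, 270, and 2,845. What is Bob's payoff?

-2,100

Highest competing bid: 2,845.
Bob's bid 2,950 is the highest overall, so Bob wins and pays the second-highest bid, 2,845.
Payoff = value − price = 745 − 2,845 = -2,100.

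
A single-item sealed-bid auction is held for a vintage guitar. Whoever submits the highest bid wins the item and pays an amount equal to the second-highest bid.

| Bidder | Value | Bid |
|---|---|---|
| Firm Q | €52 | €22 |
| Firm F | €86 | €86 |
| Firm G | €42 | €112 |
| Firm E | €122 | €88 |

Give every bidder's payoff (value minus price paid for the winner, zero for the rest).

Payoffs: Firm Q €0, Firm F €0, Firm G -€46, Firm E €0.

Ordered from highest: Firm G €112 > Firm E €88 > Firm F €86 > Firm Q €22.
Firm G has the top bid and wins; the price is the second-highest bid, €88.
Firm G's payoff = €42 − €88 = -€46. All other bidders lose, so their payoff is 0.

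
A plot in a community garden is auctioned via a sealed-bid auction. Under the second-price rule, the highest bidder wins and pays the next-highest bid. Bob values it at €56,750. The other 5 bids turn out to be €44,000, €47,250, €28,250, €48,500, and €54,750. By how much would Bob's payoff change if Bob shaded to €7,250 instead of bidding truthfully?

The highest competing bid is €54,750.
Bidding truthfully at €56,750: Bob has the top bid, wins, and pays the second-highest bid €54,750. Payoff = €56,750 − €54,750 = €2,000.
Bidding €7,250: the top bid is €54,750 (a rival), so Bob loses. Payoff = €0.
Change = €0 − €2,000 = -€2,000.

Payoff change: -€2,000.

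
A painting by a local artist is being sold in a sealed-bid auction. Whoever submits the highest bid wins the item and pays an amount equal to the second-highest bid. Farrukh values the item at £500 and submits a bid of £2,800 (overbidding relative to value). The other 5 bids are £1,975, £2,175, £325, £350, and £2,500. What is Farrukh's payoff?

Highest competing bid: £2,500.
Farrukh's bid £2,800 is the highest overall, so Farrukh wins and pays the second-highest bid, £2,500.
Payoff = value − price = £500 − £2,500 = -£2,000.
Overbidding won the item at a price above value — truthful bidding would have avoided this loss.

Farrukh's payoff: -£2,000.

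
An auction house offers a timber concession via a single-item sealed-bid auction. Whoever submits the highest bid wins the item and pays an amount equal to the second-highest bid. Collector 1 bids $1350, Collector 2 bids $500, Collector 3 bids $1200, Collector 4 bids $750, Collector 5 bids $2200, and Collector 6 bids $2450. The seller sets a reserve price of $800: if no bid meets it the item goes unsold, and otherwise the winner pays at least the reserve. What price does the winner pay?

Ranking the bids: Collector 6 $2450, then Collector 5 $2200, then Collector 1 $1350, then Collector 3 $1200, then Collector 4 $750, then Collector 2 $500.
Collector 6 has the highest bid, so Collector 6 wins.
The second-highest bid is $2200, which exceeds the reserve, so that sets the price.

Price paid: $2200.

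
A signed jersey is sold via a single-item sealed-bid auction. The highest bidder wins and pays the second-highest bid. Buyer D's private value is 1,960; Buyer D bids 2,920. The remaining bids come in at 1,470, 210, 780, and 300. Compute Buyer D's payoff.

Payoff = 490.

Highest competing bid: 1,470.
Buyer D's bid 2,920 is the highest overall, so Buyer D wins and pays the second-highest bid, 1,470.
Payoff = value − price = 1,960 − 1,470 = 490.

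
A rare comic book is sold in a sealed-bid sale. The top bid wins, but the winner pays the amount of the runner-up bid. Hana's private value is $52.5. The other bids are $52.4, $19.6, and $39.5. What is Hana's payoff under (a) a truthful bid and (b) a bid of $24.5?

(a) $0.1  (b) $0.0

The highest competing bid is $52.4.
Bidding truthfully at $52.5: Hana has the top bid, wins, and pays the second-highest bid $52.4. Payoff = $52.5 − $52.4 = $0.1.
Bidding $24.5: the top bid is $52.4 (a rival), so Hana loses. Payoff = $0.0.
Deviating from a truthful bid can only lose payoff in a second-price auction — never gain.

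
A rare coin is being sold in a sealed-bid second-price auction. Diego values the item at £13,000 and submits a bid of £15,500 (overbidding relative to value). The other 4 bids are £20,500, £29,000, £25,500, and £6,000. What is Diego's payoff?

Diego's payoff: £0.

Highest competing bid: £29,000.
Diego's bid £15,500 is not the highest, so Diego loses, pays nothing, and earns zero payoff.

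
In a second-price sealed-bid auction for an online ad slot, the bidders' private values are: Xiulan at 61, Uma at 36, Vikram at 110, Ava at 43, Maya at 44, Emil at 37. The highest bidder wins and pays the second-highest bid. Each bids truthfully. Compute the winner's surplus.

Ordered from highest: Vikram 110 > Xiulan 61 > Maya 44 > Ava 43 > Emil 37 > Uma 36.
Vikram wins with the top bid and pays the second-highest, 61.
Surplus = 110 − 61 = 49.

49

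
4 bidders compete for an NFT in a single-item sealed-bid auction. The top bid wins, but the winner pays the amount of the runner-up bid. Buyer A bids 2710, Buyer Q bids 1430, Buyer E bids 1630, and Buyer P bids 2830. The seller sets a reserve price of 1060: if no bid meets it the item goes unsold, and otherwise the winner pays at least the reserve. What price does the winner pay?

Ranking the bids: Buyer P 2830 > Buyer A 2710 > Buyer E 1630 > Buyer Q 1430.
Buyer P has the highest bid, so Buyer P wins.
The second-highest bid is 2710, which exceeds the reserve, so that sets the price.

The winner pays 2710.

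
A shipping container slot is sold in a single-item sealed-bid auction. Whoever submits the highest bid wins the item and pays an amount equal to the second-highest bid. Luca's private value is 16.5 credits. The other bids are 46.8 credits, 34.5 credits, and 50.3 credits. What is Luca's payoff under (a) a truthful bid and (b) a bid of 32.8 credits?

The highest competing bid is 50.3 credits.
Bidding truthfully at 16.5 credits: the top bid is 50.3 credits (a rival), so Luca loses. Payoff = 0.0 credits.
Bidding 32.8 credits: the top bid is 50.3 credits (a rival), so Luca loses. Payoff = 0.0 credits.
The bid only affects whether you win, not the price — here both bids land on the same side of the top rival bid, so the deviation is payoff-neutral.

Truthful: 0.0 credits; alternative: 0.0 credits.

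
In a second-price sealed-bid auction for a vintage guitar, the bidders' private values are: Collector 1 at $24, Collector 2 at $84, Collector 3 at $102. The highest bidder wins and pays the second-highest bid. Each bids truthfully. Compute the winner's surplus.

Ordered from highest: Collector 3 $102; Collector 2 $84; Collector 1 $24.
Collector 3 wins with the top bid and pays the second-highest, $84.
Surplus = $102 − $84 = $18.

$18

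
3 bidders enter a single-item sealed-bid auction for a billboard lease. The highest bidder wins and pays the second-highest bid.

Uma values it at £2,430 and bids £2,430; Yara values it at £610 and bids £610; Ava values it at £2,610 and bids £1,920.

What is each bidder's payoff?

Ordered from highest: Uma £2,430, then Ava £1,920, then Yara £610.
Uma has the top bid and wins; the price is the second-highest bid, £1,920.
Uma's payoff = £2,430 − £1,920 = £510. All other bidders lose, so their payoff is 0.

Uma £510, Yara £0, Ava £0.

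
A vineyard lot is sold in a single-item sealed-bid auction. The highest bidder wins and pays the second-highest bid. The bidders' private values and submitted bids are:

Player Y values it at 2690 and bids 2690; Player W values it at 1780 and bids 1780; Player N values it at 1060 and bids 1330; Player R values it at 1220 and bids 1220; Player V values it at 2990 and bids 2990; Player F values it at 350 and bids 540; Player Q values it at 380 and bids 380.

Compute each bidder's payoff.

Ranking the bids: Player V 2990, then Player Y 2690, then Player W 1780, then Player N 1330, then Player R 1220, then Player F 540, then Player Q 380.
Player V has the top bid and wins; the price is the second-highest bid, 2690.
Player V's payoff = 2990 − 2690 = 300. All other bidders lose, so their payoff is 0.

Payoffs: Player Y 0, Player W 0, Player N 0, Player R 0, Player V 300, Player F 0, Player Q 0.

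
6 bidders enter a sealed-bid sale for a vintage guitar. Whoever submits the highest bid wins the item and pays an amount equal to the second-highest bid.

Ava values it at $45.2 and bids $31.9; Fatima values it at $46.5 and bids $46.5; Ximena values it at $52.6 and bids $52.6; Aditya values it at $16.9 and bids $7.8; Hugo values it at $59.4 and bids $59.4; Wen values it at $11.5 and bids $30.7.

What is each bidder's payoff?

Ava $0.0, Fatima $0.0, Ximena $0.0, Aditya $0.0, Hugo $6.8, Wen $0.0.

Ranking the bids: Hugo $59.4 > Ximena $52.6 > Fatima $46.5 > Ava $31.9 > Wen $30.7 > Aditya $7.8.
Hugo has the top bid and wins; the price is the second-highest bid, $52.6.
Hugo's payoff = $59.4 − $52.6 = $6.8. All other bidders lose, so their payoff is 0.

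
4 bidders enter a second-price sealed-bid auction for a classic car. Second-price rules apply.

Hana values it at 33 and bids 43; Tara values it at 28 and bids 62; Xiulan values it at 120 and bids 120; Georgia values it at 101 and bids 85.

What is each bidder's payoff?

Hana 0, Tara 0, Xiulan 35, Georgia 0.

Ordered from highest: Xiulan 120; Georgia 85; Tara 62; Hana 43.
Xiulan has the top bid and wins; the price is the second-highest bid, 85.
Xiulan's payoff = 120 − 85 = 35. All other bidders lose, so their payoff is 0.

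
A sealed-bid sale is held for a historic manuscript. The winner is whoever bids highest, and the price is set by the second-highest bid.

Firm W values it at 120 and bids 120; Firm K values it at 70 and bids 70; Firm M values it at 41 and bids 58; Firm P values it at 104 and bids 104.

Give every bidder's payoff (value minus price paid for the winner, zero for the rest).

Payoffs: Firm W 16, Firm K 0, Firm M 0, Firm P 0.

Ranking the bids: Firm W 120 > Firm P 104 > Firm K 70 > Firm M 58.
Firm W has the top bid and wins; the price is the second-highest bid, 104.
Firm W's payoff = 120 − 104 = 16. All other bidders lose, so their payoff is 0.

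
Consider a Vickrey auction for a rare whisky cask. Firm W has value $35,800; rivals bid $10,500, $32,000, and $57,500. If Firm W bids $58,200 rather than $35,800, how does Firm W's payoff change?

-$21,700

The highest competing bid is $57,500.
Bidding truthfully at $35,800: the top bid is $57,500 (a rival), so Firm W loses. Payoff = $0.
Bidding $58,200: Firm W has the top bid, wins, and pays the second-highest bid $57,500. Payoff = $35,800 − $57,500 = -$21,700.
Change = -$21,700 − $0 = -$21,700.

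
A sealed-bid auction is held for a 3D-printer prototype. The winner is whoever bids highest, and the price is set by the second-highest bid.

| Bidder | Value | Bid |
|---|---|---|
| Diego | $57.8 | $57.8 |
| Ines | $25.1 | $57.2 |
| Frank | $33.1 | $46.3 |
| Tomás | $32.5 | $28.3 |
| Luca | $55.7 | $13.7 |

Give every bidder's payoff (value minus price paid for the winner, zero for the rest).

Diego $0.6, Ines $0.0, Frank $0.0, Tomás $0.0, Luca $0.0.

Ordered from highest: Diego $57.8 > Ines $57.2 > Frank $46.3 > Tomás $28.3 > Luca $13.7.
Diego has the top bid and wins; the price is the second-highest bid, $57.2.
Diego's payoff = $57.8 − $57.2 = $0.6. All other bidders lose, so their payoff is 0.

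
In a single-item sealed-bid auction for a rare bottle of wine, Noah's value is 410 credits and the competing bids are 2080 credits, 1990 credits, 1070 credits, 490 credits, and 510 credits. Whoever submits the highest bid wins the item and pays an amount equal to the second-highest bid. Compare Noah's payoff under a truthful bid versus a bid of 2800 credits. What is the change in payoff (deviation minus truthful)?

Payoff change: -1670 credits.

The highest competing bid is 2080 credits.
Bidding truthfully at 410 credits: the top bid is 2080 credits (a rival), so Noah loses. Payoff = 0 credits.
Bidding 2800 credits: Noah has the top bid, wins, and pays the second-highest bid 2080 credits. Payoff = 410 credits − 2080 credits = -1670 credits.
Change = -1670 credits − 0 credits = -1670 credits.
Deviating from a truthful bid can only lose payoff in a second-price auction — never gain.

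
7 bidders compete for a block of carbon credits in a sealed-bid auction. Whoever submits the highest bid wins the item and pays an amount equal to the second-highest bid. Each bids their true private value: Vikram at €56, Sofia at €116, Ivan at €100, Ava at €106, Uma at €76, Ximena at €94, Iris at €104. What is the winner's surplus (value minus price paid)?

€10

Sorted high to low: Sofia €116 > Ava €106 > Iris €104 > Ivan €100 > Ximena €94 > Uma €76 > Vikram €56.
Sofia wins with the top bid and pays the second-highest, €106.
Surplus = €116 − €106 = €10.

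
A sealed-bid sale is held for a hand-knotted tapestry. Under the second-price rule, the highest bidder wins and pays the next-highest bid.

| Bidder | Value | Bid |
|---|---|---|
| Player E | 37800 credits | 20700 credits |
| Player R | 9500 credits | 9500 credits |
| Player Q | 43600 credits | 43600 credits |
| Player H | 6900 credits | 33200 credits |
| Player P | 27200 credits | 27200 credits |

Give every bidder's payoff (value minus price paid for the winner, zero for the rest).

Sorted high to low: Player Q 43600 credits; Player H 33200 credits; Player P 27200 credits; Player E 20700 credits; Player R 9500 credits.
Player Q has the top bid and wins; the price is the second-highest bid, 33200 credits.
Player Q's payoff = 43600 credits − 33200 credits = 10400 credits. All other bidders lose, so their payoff is 0.

Payoffs: Player E 0 credits, Player R 0 credits, Player Q 10400 credits, Player H 0 credits, Player P 0 credits.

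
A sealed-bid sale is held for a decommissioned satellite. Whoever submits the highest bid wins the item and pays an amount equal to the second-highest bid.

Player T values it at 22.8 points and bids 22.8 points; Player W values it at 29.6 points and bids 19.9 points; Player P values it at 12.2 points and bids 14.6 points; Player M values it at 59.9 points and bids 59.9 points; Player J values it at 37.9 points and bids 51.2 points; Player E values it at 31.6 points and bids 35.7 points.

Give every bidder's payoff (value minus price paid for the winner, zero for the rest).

Ordered from highest: Player M 59.9 points > Player J 51.2 points > Player E 35.7 points > Player T 22.8 points > Player W 19.9 points > Player P 14.6 points.
Player M has the top bid and wins; the price is the second-highest bid, 51.2 points.
Player M's payoff = 59.9 points − 51.2 points = 8.7 points. All other bidders lose, so their payoff is 0.

Payoffs: Player T 0.0 points, Player W 0.0 points, Player P 0.0 points, Player M 8.7 points, Player J 0.0 points, Player E 0.0 points.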